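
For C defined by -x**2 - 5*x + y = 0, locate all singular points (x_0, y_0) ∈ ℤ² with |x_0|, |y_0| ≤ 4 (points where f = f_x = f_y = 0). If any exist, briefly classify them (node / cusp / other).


No singular points in the scanned grid; C is smooth there.

Compute partial derivatives:
  f_x = -2*x - 5.
  f_y = 1.
f_y = 1 is a nonzero constant, so f_y never vanishes: no point (x, y) can satisfy f = f_x = f_y = 0. In particular no (x, y) ∈ {−4, ..., 4}² is singular; the curve is smooth.


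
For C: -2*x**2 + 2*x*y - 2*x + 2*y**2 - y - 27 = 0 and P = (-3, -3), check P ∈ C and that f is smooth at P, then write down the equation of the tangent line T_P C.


Tangent line at P: 4*x - 19*y - 45 = 0.

Step 1: f(-3, -3) = 0, so P lies on C.
Step 2: partial derivatives
  f_x(x, y) = -4*x + 2*y - 2, f_y(x, y) = 2*x + 4*y - 1.
  f_x(P) = 4, f_y(P) = -19 (gradient nonzero, so P is smooth).
Step 3: tangent line at P: 4·(x − -3) + -19·(y − -3) = 0.
Expanding: 4*x - 19*y - 45 = 0.


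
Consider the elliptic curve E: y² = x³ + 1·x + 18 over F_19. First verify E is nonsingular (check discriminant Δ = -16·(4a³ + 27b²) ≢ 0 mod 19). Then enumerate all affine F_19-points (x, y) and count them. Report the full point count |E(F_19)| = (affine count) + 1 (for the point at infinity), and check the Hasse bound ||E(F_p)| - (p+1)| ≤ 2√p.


Affine points = {(1, 1), (1, 18), (2, 3), (2, 16), (7, 8), (7, 11), (8, 5), (8, 14), (11, 7), (11, 12), (13, 9), (13, 10), (15, 8), (15, 11), (16, 8), (16, 11), (18, 4), (18, 15)}; affine count = 18; |E(F_19)| = 19.

Discriminant check: Δ ∝ 4a³ + 27b² = 4·1³ + 27·18² = 4·1 + 27·324 ≡ 12 (mod 19). Nonzero ⇒ E is nonsingular.
For each x ∈ F_19, compute rhs = x³ + 1·x + 18 mod 19, then count y ∈ F_19 with y² ≡ rhs.
  x = 0: rhs = 18, matching y values: none (0 points).
  x = 1: rhs = 1, matching y values: 1, 18 (2 points).
  x = 2: rhs = 9, matching y values: 3, 16 (2 points).
  x = 3: rhs = 10, matching y values: none (0 points).
  x = 4: rhs = 10, matching y values: none (0 points).
  x = 5: rhs = 15, matching y values: none (0 points).
  x = 6: rhs = 12, matching y values: none (0 points).
  x = 7: rhs = 7, matching y values: 8, 11 (2 points).
  x = 8: rhs = 6, matching y values: 5, 14 (2 points).
  x = 9: rhs = 15, matching y values: none (0 points).
  x = 10: rhs = 2, matching y values: none (0 points).
  x = 11: rhs = 11, matching y values: 7, 12 (2 points).
  x = 12: rhs = 10, matching y values: none (0 points).
  x = 13: rhs = 5, matching y values: 9, 10 (2 points).
  x = 14: rhs = 2, matching y values: none (0 points).
  x = 15: rhs = 7, matching y values: 8, 11 (2 points).
  x = 16: rhs = 7, matching y values: 8, 11 (2 points).
  x = 17: rhs = 8, matching y values: none (0 points).
  x = 18: rhs = 16, matching y values: 4, 15 (2 points).
Total affine count: 18.
Full point count |E(F_19)| = 18 + 1 = 19.
Hasse bound: |19 − (19+1)| = |-1| = 1 ≤ 2√19 ≈ 8.7178 ✓.


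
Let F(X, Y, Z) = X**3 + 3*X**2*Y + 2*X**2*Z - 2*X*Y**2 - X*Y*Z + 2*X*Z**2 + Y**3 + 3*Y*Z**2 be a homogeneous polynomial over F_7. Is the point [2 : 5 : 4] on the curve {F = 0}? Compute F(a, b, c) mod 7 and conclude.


F(2,5,4) ≡ 4 (mod 7); P is NOT on the curve.

Evaluate F(2, 5, 4) term-by-term (mod 7).
  X**3 ↦ 1·8·1·1 = 8
  3*X**2*Y ↦ 3·4·5·1 = 60
  2*X**2*Z ↦ 2·4·1·4 = 32
  -2*X*Y**2 ↦ -2·2·25·1 = -100
  -X*Y*Z ↦ -1·2·5·4 = -40
  2*X*Z**2 ↦ 2·2·1·16 = 64
  Y**3 ↦ 1·1·125·1 = 125
  3*Y*Z**2 ↦ 3·1·5·16 = 240
Sum: F(2, 5, 4) = (8) + (60) + (32) + (-100) + (-40) + (64) + (125) + (240) = 389.
Reducing mod 7: 389 ≡ 4 (mod 7).
Since F(a, b, c) ≡ 4 ≠ 0 (mod 7), P does NOT lie on the curve.


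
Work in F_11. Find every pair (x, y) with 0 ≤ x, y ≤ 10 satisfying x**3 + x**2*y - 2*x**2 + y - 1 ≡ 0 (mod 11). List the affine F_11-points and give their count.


Affine F_11-points: {(0, 1), (1, 1), (2, 9), (3, 8), (4, 4), (5, 9), (6, 0), (7, 7), (8, 9), (9, 10), (10, 2)}; count = 11.

For each of the 121 pairs (x, y) ∈ F_11², evaluate f(x, y) mod 11. Record the zeros.
  x = 0: [0↦10, 1↦0, 2↦1, 3↦2, 4↦3, 5↦4, 6↦5, 7↦6, 8↦7, 9↦8, 10↦9]  zeros at y ∈ {1}
  x = 1: [0↦9, 1↦0, 2↦2, 3↦4, 4↦6, 5↦8, 6↦10, 7↦1, 8↦3, 9↦5, 10↦7]  zeros at y ∈ {1}
  x = 2: [0↦10, 1↦4, 2↦9, 3↦3, 4↦8, 5↦2, 6↦7, 7↦1, 8↦6, 9↦0, 10↦5]  zeros at y ∈ {9}
  x = 3: [0↦8, 1↦7, 2↦6, 3↦5, 4↦4, 5↦3, 6↦2, 7↦1, 8↦0, 9↦10, 10↦9]  zeros at y ∈ {8}
  x = 4: [0↦9, 1↦4, 2↦10, 3↦5, 4↦0, 5↦6, 6↦1, 7↦7, 8↦2, 9↦8, 10↦3]  zeros at y ∈ {4}
  x = 5: [0↦8, 1↦1, 2↦5, 3↦9, 4↦2, 5↦6, 6↦10, 7↦3, 8↦7, 9↦0, 10↦4]  zeros at y ∈ {9}
  x = 6: [0↦0, 1↦4, 2↦8, 3↦1, 4↦5, 5↦9, 6↦2, 7↦6, 8↦10, 9↦3, 10↦7]  zeros at y ∈ {0}
  x = 7: [0↦2, 1↦8, 2↦3, 3↦9, 4↦4, 5↦10, 6↦5, 7↦0, 8↦6, 9↦1, 10↦7]  zeros at y ∈ {7}
  x = 8: [0↦9, 1↦8, 2↦7, 3↦6, 4↦5, 5↦4, 6↦3, 7↦2, 8↦1, 9↦0, 10↦10]  zeros at y ∈ {9}
  x = 9: [0↦5, 1↦10, 2↦4, 3↦9, 4↦3, 5↦8, 6↦2, 7↦7, 8↦1, 9↦6, 10↦0]  zeros at y ∈ {10}
  x = 10: [0↦7, 1↦9, 2↦0, 3↦2, 4↦4, 5↦6, 6↦8, 7↦10, 8↦1, 9↦3, 10↦5]  zeros at y ∈ {2}
Collecting zeros: affine points = {(0, 1), (1, 1), (2, 9), (3, 8), (4, 4), (5, 9), (6, 0), (7, 7), (8, 9), (9, 10), (10, 2)}.
Total count |C(F_11)_aff| = 11.


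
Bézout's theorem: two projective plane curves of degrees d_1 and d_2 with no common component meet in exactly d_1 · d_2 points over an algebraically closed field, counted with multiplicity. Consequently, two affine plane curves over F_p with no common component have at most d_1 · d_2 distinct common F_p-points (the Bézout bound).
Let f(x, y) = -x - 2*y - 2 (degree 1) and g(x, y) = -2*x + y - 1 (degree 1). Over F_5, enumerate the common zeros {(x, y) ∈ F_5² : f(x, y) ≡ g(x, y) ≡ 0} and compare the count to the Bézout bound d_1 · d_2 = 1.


Common zeros: ∅; count = 0; Bézout bound = 1.

deg(f) = 1, deg(g) = 1, so Bézout bound = 1.
Scan x ∈ F_5. For each x, list the y ∈ F_5 with f(x, y) ≡ 0 and those with g(x, y) ≡ 0 (mod 5); the common zeros in that column are the intersection.
  x = 0: f ≡ 0 at y ∈ {4}; g ≡ 0 at y ∈ {1}; common: ∅.
  x = 1: f ≡ 0 at y ∈ {1}; g ≡ 0 at y ∈ {3}; common: ∅.
  x = 2: f ≡ 0 at y ∈ {3}; g ≡ 0 at y ∈ {0}; common: ∅.
  x = 3: f ≡ 0 at y ∈ {0}; g ≡ 0 at y ∈ {2}; common: ∅.
  x = 4: f ≡ 0 at y ∈ {2}; g ≡ 0 at y ∈ {4}; common: ∅.
Collecting: common zeros = ∅, so the count is 0.
Comparison with the Bézout bound: 0 ≤ 1 = deg(f)·deg(g), as expected for curves with no common component (the affine F_5-count falls short of the bound because intersections may lie at infinity, over extension fields, or carry multiplicity).


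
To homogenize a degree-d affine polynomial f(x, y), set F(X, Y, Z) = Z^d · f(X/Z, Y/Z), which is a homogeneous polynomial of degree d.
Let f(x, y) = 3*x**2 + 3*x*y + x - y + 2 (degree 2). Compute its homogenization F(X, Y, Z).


F(X, Y, Z) = 3*X**2 + 3*X*Y + X*Z - Y*Z + 2*Z**2

deg(f) = 2.
Substitute x = X/Z, y = Y/Z into f, then multiply by Z^2.
  monomial 3·x^2·y^0 ↦ 3·X^2·Y^0·Z^0.
  monomial 3·x^1·y^1 ↦ 3·X^1·Y^1·Z^0.
  monomial 1·x^1·y^0 ↦ 1·X^1·Y^0·Z^1.
  monomial -1·x^0·y^1 ↦ -1·X^0·Y^1·Z^1.
  monomial 2·x^0·y^0 ↦ 2·X^0·Y^0·Z^2.
Collecting: F(X, Y, Z) = 3*X**2 + 3*X*Y + X*Z - Y*Z + 2*Z**2.


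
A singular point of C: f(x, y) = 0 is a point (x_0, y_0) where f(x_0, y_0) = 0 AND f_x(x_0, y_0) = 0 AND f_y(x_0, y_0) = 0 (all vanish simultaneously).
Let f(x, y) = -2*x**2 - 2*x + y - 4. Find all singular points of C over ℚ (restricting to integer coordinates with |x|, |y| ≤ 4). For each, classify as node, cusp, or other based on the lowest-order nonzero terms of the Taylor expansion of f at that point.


No singular points in the scanned grid; C is smooth there.

Compute partial derivatives:
  f_x = -4*x - 2.
  f_y = 1.
f_y = 1 is a nonzero constant, so f_y never vanishes: no point (x, y) can satisfy f = f_x = f_y = 0. In particular no (x, y) ∈ {−4, ..., 4}² is singular; the curve is smooth.


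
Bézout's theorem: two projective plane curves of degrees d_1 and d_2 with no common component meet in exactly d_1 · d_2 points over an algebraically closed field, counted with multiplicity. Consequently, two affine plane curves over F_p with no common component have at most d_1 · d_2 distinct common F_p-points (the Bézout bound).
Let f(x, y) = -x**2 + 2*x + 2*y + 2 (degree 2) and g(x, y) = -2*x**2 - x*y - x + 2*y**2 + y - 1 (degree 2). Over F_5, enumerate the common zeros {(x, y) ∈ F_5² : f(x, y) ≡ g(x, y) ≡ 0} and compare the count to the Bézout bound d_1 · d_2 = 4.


Common zeros: {(0, 4), (3, 3)}; count = 2; Bézout bound = 4.

deg(f) = 2, deg(g) = 2, so Bézout bound = 4.
Scan x ∈ F_5. For each x, list the y ∈ F_5 with f(x, y) ≡ 0 and those with g(x, y) ≡ 0 (mod 5); the common zeros in that column are the intersection.
  x = 0: f ≡ 0 at y ∈ {4}; g ≡ 0 at y ∈ {3, 4}; common: {4}.
  x = 1: f ≡ 0 at y ∈ {1}; g ≡ 0 at y ∈ ∅; common: ∅.
  x = 2: f ≡ 0 at y ∈ {4}; g ≡ 0 at y ∈ {1, 2}; common: ∅.
  x = 3: f ≡ 0 at y ∈ {3}; g ≡ 0 at y ∈ {3}; common: {3}.
  x = 4: f ≡ 0 at y ∈ {3}; g ≡ 0 at y ∈ {2}; common: ∅.
Collecting: common zeros = {(0, 4), (3, 3)}, so the count is 2.
Comparison with the Bézout bound: 2 ≤ 4 = deg(f)·deg(g), as expected for curves with no common component (the affine F_5-count falls short of the bound because intersections may lie at infinity, over extension fields, or carry multiplicity).


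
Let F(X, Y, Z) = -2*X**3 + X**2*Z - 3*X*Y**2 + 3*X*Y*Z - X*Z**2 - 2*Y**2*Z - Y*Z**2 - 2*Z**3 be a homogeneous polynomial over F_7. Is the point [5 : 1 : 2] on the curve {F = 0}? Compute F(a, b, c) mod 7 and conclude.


F(5,1,2) ≡ 2 (mod 7); P is NOT on the curve.

Evaluate F(5, 1, 2) term-by-term (mod 7).
  -2*X**3 ↦ -2·125·1·1 = -250
  X**2*Z ↦ 1·25·1·2 = 50
  -3*X*Y**2 ↦ -3·5·1·1 = -15
  3*X*Y*Z ↦ 3·5·1·2 = 30
  -X*Z**2 ↦ -1·5·1·4 = -20
  -2*Y**2*Z ↦ -2·1·1·2 = -4
  -Y*Z**2 ↦ -1·1·1·4 = -4
  -2*Z**3 ↦ -2·1·1·8 = -16
Sum: F(5, 1, 2) = (-250) + (50) + (-15) + (30) + (-20) + (-4) + (-4) + (-16) = -229.
Reducing mod 7: -229 ≡ 2 (mod 7).
Since F(a, b, c) ≡ 2 ≠ 0 (mod 7), P does NOT lie on the curve.


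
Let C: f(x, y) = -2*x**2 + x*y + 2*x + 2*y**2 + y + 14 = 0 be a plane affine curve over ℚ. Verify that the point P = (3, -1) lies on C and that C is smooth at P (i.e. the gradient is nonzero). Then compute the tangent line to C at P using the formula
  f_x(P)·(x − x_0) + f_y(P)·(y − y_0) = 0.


Tangent line at P: 33 - 11*x = 0.

Step 1: f(3, -1) = 0, so P lies on C.
Step 2: partial derivatives
  f_x(x, y) = -4*x + y + 2, f_y(x, y) = x + 4*y + 1.
  f_x(P) = -11, f_y(P) = 0 (gradient nonzero, so P is smooth).
Step 3: tangent line at P: -11·(x − 3) + 0·(y − -1) = 0.
Expanding: 33 - 11*x = 0.


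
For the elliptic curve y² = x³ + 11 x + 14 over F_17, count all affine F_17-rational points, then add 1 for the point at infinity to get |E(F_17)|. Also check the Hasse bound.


Affine points = {(1, 3), (1, 14), (7, 3), (7, 14), (8, 6), (8, 11), (9, 3), (9, 14), (10, 6), (10, 11), (11, 2), (11, 15), (12, 2), (12, 15), (13, 5), (13, 12), (15, 1), (15, 16), (16, 6), (16, 11)}; affine count = 20; |E(F_17)| = 21.

Discriminant check: Δ ∝ 4a³ + 27b² = 4·11³ + 27·14² = 4·1331 + 27·196 ≡ 8 (mod 17). Nonzero ⇒ E is nonsingular.
For each x ∈ F_17, compute rhs = x³ + 11·x + 14 mod 17, then count y ∈ F_17 with y² ≡ rhs.
  x = 0: rhs = 14, matching y values: none (0 points).
  x = 1: rhs = 9, matching y values: 3, 14 (2 points).
  x = 2: rhs = 10, matching y values: none (0 points).
  x = 3: rhs = 6, matching y values: none (0 points).
  x = 4: rhs = 3, matching y values: none (0 points).
  x = 5: rhs = 7, matching y values: none (0 points).
  x = 6: rhs = 7, matching y values: none (0 points).
  x = 7: rhs = 9, matching y values: 3, 14 (2 points).
  x = 8: rhs = 2, matching y values: 6, 11 (2 points).
  x = 9: rhs = 9, matching y values: 3, 14 (2 points).
  x = 10: rhs = 2, matching y values: 6, 11 (2 points).
  x = 11: rhs = 4, matching y values: 2, 15 (2 points).
  x = 12: rhs = 4, matching y values: 2, 15 (2 points).
  x = 13: rhs = 8, matching y values: 5, 12 (2 points).
  x = 14: rhs = 5, matching y values: none (0 points).
  x = 15: rhs = 1, matching y values: 1, 16 (2 points).
  x = 16: rhs = 2, matching y values: 6, 11 (2 points).
Total affine count: 20.
Full point count |E(F_17)| = 20 + 1 = 21.
Hasse bound: |21 − (17+1)| = |3| = 3 ≤ 2√17 ≈ 8.2462 ✓.


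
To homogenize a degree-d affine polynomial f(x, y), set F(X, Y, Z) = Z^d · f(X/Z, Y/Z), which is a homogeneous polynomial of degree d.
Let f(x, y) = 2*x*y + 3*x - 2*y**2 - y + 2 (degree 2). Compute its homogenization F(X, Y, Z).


F(X, Y, Z) = 2*X*Y + 3*X*Z - 2*Y**2 - Y*Z + 2*Z**2

deg(f) = 2.
Substitute x = X/Z, y = Y/Z into f, then multiply by Z^2.
  monomial 2·x^1·y^1 ↦ 2·X^1·Y^1·Z^0.
  monomial 3·x^1·y^0 ↦ 3·X^1·Y^0·Z^1.
  monomial -2·x^0·y^2 ↦ -2·X^0·Y^2·Z^0.
  monomial -1·x^0·y^1 ↦ -1·X^0·Y^1·Z^1.
  monomial 2·x^0·y^0 ↦ 2·X^0·Y^0·Z^2.
Collecting: F(X, Y, Z) = 2*X*Y + 3*X*Z - 2*Y**2 - Y*Z + 2*Z**2.


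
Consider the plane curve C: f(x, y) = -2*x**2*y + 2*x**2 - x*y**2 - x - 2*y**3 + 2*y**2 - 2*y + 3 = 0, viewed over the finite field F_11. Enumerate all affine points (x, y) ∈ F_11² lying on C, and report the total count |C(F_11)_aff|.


Affine F_11-points: {(1, 10), (4, 3), (5, 8), (5, 10), (6, 1), (6, 7), (7, 5), (9, 5), (10, 3), (10, 7), (10, 8)}; count = 11.

For each of the 121 pairs (x, y) ∈ F_11², evaluate f(x, y) mod 11. Record the zeros.
  x = 0: [0↦3, 1↦1, 2↦2, 3↦5, 4↦9, 5↦2, 6↦5, 7↦6, 8↦4, 9↦9, 10↦9]  zeros at y ∈ ∅
  x = 1: [0↦4, 1↦10, 2↦6, 3↦2, 4↦8, 5↦1, 6↦2, 7↦10, 8↦2, 9↦10, 10↦0]  zeros at y ∈ {10}
  x = 2: [0↦9, 1↦8, 2↦6, 3↦2, 4↦6, 5↦6, 6↦1, 7↦1, 8↦5, 9↦1, 10↦10]  zeros at y ∈ ∅
  x = 3: [0↦7, 1↦6, 2↦2, 3↦5, 4↦3, 5↦6, 6↦2, 7↦1, 8↦2, 9↦4, 10↦6]  zeros at y ∈ ∅
  x = 4: [0↦9, 1↦4, 2↦5, 3↦0, 4↦10, 5↦1, 6↦5, 7↦10, 8↦4, 9↦8, 10↦10]  zeros at y ∈ {3}
  x = 5: [0↦4, 1↦2, 2↦4, 3↦9, 4↦5, 5↦2, 6↦10, 7↦6, 8↦0, 9↦2, 10↦0]  zeros at y ∈ {8, 10}
  x = 6: [0↦3, 1↦0, 2↦10, 3↦10, 4↦10, 5↦9, 6↦6, 7↦0, 8↦1, 9↦8, 10↦9]  zeros at y ∈ {1, 7}
  x = 7: [0↦6, 1↦9, 2↦1, 3↦3, 4↦3, 5↦0, 6↦4, 7↦3, 8↦7, 9↦4, 10↦4]  zeros at y ∈ {5}
  x = 8: [0↦2, 1↦7, 2↦10, 3↦10, 4↦6, 5↦8, 6↦4, 7↦4, 8↦7, 9↦1, 10↦7]  zeros at y ∈ ∅
  x = 9: [0↦2, 1↦5, 2↦4, 3↦9, 4↦8, 5↦0, 6↦6, 7↦3, 8↦1, 9↦10, 10↦7]  zeros at y ∈ {5}
  x = 10: [0↦6, 1↦3, 2↦5, 3↦0, 4↦9, 5↦9, 6↦10, 7↦0, 8↦0, 9↦9, 10↦4]  zeros at y ∈ {3, 7, 8}
Collecting zeros: affine points = {(1, 10), (4, 3), (5, 8), (5, 10), (6, 1), (6, 7), (7, 5), (9, 5), (10, 3), (10, 7), (10, 8)}.
Total count |C(F_11)_aff| = 11.


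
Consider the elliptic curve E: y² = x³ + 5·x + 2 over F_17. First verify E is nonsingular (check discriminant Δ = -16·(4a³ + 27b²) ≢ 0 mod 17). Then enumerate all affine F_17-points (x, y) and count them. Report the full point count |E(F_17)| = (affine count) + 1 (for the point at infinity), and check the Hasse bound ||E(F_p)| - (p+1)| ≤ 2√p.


Affine points = {(0, 6), (0, 11), (1, 5), (1, 12), (4, 1), (4, 16), (5, 4), (5, 13), (10, 7), (10, 10), (15, 1), (15, 16), (16, 8), (16, 9)}; affine count = 14; |E(F_17)| = 15.

Discriminant check: Δ ∝ 4a³ + 27b² = 4·5³ + 27·2² = 4·125 + 27·4 ≡ 13 (mod 17). Nonzero ⇒ E is nonsingular.
For each x ∈ F_17, compute rhs = x³ + 5·x + 2 mod 17, then count y ∈ F_17 with y² ≡ rhs.
  x = 0: rhs = 2, matching y values: 6, 11 (2 points).
  x = 1: rhs = 8, matching y values: 5, 12 (2 points).
  x = 2: rhs = 3, matching y values: none (0 points).
  x = 3: rhs = 10, matching y values: none (0 points).
  x = 4: rhs = 1, matching y values: 1, 16 (2 points).
  x = 5: rhs = 16, matching y values: 4, 13 (2 points).
  x = 6: rhs = 10, matching y values: none (0 points).
  x = 7: rhs = 6, matching y values: none (0 points).
  x = 8: rhs = 10, matching y values: none (0 points).
  x = 9: rhs = 11, matching y values: none (0 points).
  x = 10: rhs = 15, matching y values: 7, 10 (2 points).
  x = 11: rhs = 11, matching y values: none (0 points).
  x = 12: rhs = 5, matching y values: none (0 points).
  x = 13: rhs = 3, matching y values: none (0 points).
  x = 14: rhs = 11, matching y values: none (0 points).
  x = 15: rhs = 1, matching y values: 1, 16 (2 points).
  x = 16: rhs = 13, matching y values: 8, 9 (2 points).
Total affine count: 14.
Full point count |E(F_17)| = 14 + 1 = 15.
Hasse bound: |15 − (17+1)| = |-3| = 3 ≤ 2√17 ≈ 8.2462 ✓.


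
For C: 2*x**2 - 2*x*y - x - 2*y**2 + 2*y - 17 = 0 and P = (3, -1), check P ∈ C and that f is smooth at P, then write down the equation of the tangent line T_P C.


Tangent line at P: 13*x - 39 = 0.

Step 1: f(3, -1) = 0, so P lies on C.
Step 2: partial derivatives
  f_x(x, y) = 4*x - 2*y - 1, f_y(x, y) = -2*x - 4*y + 2.
  f_x(P) = 13, f_y(P) = 0 (gradient nonzero, so P is smooth).
Step 3: tangent line at P: 13·(x − 3) + 0·(y − -1) = 0.
Expanding: 13*x - 39 = 0.


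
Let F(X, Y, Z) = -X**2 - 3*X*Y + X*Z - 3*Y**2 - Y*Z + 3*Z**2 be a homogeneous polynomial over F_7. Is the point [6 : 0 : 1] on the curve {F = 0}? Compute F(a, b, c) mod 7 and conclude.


F(6,0,1) ≡ 1 (mod 7); P is NOT on the curve.

Evaluate F(6, 0, 1) term-by-term (mod 7).
  -X**2 ↦ -1·36·1·1 = -36
  -3*X*Y ↦ -3·6·0·1 = 0
  X*Z ↦ 1·6·1·1 = 6
  -3*Y**2 ↦ -3·1·0·1 = 0
  -Y*Z ↦ -1·1·0·1 = 0
  3*Z**2 ↦ 3·1·1·1 = 3
Sum: F(6, 0, 1) = (-36) + (0) + (6) + (0) + (0) + (3) = -27.
Reducing mod 7: -27 ≡ 1 (mod 7).
Since F(a, b, c) ≡ 1 ≠ 0 (mod 7), P does NOT lie on the curve.


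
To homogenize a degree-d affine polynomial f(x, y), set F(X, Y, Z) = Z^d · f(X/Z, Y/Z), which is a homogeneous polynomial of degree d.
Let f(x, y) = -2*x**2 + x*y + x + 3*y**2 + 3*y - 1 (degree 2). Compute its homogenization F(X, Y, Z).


F(X, Y, Z) = -2*X**2 + X*Y + X*Z + 3*Y**2 + 3*Y*Z - Z**2

deg(f) = 2.
Substitute x = X/Z, y = Y/Z into f, then multiply by Z^2.
  monomial -2·x^2·y^0 ↦ -2·X^2·Y^0·Z^0.
  monomial 1·x^1·y^1 ↦ 1·X^1·Y^1·Z^0.
  monomial 1·x^1·y^0 ↦ 1·X^1·Y^0·Z^1.
  monomial 3·x^0·y^2 ↦ 3·X^0·Y^2·Z^0.
  monomial 3·x^0·y^1 ↦ 3·X^0·Y^1·Z^1.
  monomial -1·x^0·y^0 ↦ -1·X^0·Y^0·Z^2.
Collecting: F(X, Y, Z) = -2*X**2 + X*Y + X*Z + 3*Y**2 + 3*Y*Z - Z**2.


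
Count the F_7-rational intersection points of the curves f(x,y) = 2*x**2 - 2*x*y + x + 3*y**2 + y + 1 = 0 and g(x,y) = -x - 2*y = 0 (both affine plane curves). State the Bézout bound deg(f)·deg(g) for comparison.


Common zeros: {(1, 3), (4, 5)}; count = 2; Bézout bound = 2.

deg(f) = 2, deg(g) = 1, so Bézout bound = 2.
Scan x ∈ F_7. For each x, list the y ∈ F_7 with f(x, y) ≡ 0 and those with g(x, y) ≡ 0 (mod 7); the common zeros in that column are the intersection.
  x = 0: f ≡ 0 at y ∈ ∅; g ≡ 0 at y ∈ {0}; common: ∅.
  x = 1: f ≡ 0 at y ∈ {2, 3}; g ≡ 0 at y ∈ {3}; common: {3}.
  x = 2: f ≡ 0 at y ∈ ∅; g ≡ 0 at y ∈ {6}; common: ∅.
  x = 3: f ≡ 0 at y ∈ ∅; g ≡ 0 at y ∈ {2}; common: ∅.
  x = 4: f ≡ 0 at y ∈ {2, 5}; g ≡ 0 at y ∈ {5}; common: {5}.
  x = 5: f ≡ 0 at y ∈ {0, 3}; g ≡ 0 at y ∈ {1}; common: ∅.
  x = 6: f ≡ 0 at y ∈ ∅; g ≡ 0 at y ∈ {4}; common: ∅.
Collecting: common zeros = {(1, 3), (4, 5)}, so the count is 2.
Comparison with the Bézout bound: 2 ≤ 2 = deg(f)·deg(g), as expected for curves with no common component (the bound is attained).


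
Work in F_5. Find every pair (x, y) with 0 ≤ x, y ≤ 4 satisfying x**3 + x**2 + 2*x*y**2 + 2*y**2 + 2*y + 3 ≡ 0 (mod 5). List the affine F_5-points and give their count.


Affine F_5-points: {(0, 2), (1, 0), (1, 2), (2, 0), (2, 3), (3, 2), (3, 4), (4, 1)}; count = 8.

For each of the 25 pairs (x, y) ∈ F_5², evaluate f(x, y) mod 5. Record the zeros.
  x = 0: [0↦3, 1↦2, 2↦0, 3↦2, 4↦3]  zeros at y ∈ {2}
  x = 1: [0↦0, 1↦1, 2↦0, 3↦2, 4↦2]  zeros at y ∈ {0, 2}
  x = 2: [0↦0, 1↦3, 2↦3, 3↦0, 4↦4]  zeros at y ∈ {0, 3}
  x = 3: [0↦4, 1↦4, 2↦0, 3↦2, 4↦0]  zeros at y ∈ {2, 4}
  x = 4: [0↦3, 1↦0, 2↦2, 3↦4, 4↦1]  zeros at y ∈ {1}
Collecting zeros: affine points = {(0, 2), (1, 0), (1, 2), (2, 0), (2, 3), (3, 2), (3, 4), (4, 1)}.
Total count |C(F_5)_aff| = 8.


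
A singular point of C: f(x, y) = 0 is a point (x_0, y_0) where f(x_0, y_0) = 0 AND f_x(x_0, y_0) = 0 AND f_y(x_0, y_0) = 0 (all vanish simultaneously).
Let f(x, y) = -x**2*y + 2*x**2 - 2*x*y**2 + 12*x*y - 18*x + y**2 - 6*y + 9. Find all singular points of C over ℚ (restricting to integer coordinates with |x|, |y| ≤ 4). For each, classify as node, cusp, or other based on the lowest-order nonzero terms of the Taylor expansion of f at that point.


Singular points: {(0, 3)}; classification: node.

Compute partial derivatives:
  f_x = -2*x*y + 4*x - 2*y**2 + 12*y - 18.
  f_y = -x**2 - 4*x*y + 12*x + 2*y - 6.
Scan x_0 ∈ {−4, ..., 4}. For each x_0, f_y(x_0, y) is a polynomial in y; find its integer roots y ∈ {−4, ..., 4}, then test f_x and f at those candidates.
  x = -4: f_y(-4, y) = 18*y - 70; no integer root y with |y| ≤ 4.
  x = -3: f_y(-3, y) = 14*y - 51; no integer root y with |y| ≤ 4.
  x = -2: f_y(-2, y) = 10*y - 34; no integer root y with |y| ≤ 4.
  x = -1: f_y(-1, y) = 6*y - 19; no integer root y with |y| ≤ 4.
  x = 0: f_y(0, y) = 2*y - 6; vanishes at y ∈ {3}. (0, 3): f_x = 0, f = 0 — SINGULAR.
  x = 1: f_y(1, y) = 5 - 2*y; no integer root y with |y| ≤ 4.
  x = 2: f_y(2, y) = 14 - 6*y; no integer root y with |y| ≤ 4.
  x = 3: f_y(3, y) = 21 - 10*y; no integer root y with |y| ≤ 4.
  x = 4: f_y(4, y) = 26 - 14*y; no integer root y with |y| ≤ 4.
Only singular point on the grid: (0, 3).
Classify: substitute x = 0 + u, y = 3 + v and expand: f = -u**2*v - u**2 - 2*u*v**2 + v**2.
No constant or linear terms (consistent with a singular point). Quadratic part: -u**2 + v**2. Cubic part: -u**2*v - 2*u*v**2.
The quadratic part v**2 - u**2 = (v − u)(v + u) splits into two distinct linear factors, so there are two distinct tangent lines y − 3 = ±(x − 0) — this is a node (ordinary double point).
Classification: node.


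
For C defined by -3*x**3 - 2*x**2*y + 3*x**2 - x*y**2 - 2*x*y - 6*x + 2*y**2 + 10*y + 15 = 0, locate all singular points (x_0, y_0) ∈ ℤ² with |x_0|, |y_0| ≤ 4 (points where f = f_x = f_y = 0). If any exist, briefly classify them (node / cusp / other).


Singular points: {(1, -3)}; classification: cusp.

Compute partial derivatives:
  f_x = -9*x**2 - 4*x*y + 6*x - y**2 - 2*y - 6.
  f_y = -2*x**2 - 2*x*y - 2*x + 4*y + 10.
Scan x_0 ∈ {−4, ..., 4}. For each x_0, f_y(x_0, y) is a polynomial in y; find its integer roots y ∈ {−4, ..., 4}, then test f_x and f at those candidates.
  x = -4: f_y(-4, y) = 12*y - 14; no integer root y with |y| ≤ 4.
  x = -3: f_y(-3, y) = 10*y - 2; no integer root y with |y| ≤ 4.
  x = -2: f_y(-2, y) = 8*y + 6; no integer root y with |y| ≤ 4.
  x = -1: f_y(-1, y) = 6*y + 10; no integer root y with |y| ≤ 4.
  x = 0: f_y(0, y) = 4*y + 10; no integer root y with |y| ≤ 4.
  x = 1: f_y(1, y) = 2*y + 6; vanishes at y ∈ {-3}. (1, -3): f_x = 0, f = 0 — SINGULAR.
  x = 2: f_y(2, y) = -2; no integer root y with |y| ≤ 4.
  x = 3: f_y(3, y) = -2*y - 14; no integer root y with |y| ≤ 4.
  x = 4: f_y(4, y) = -4*y - 30; no integer root y with |y| ≤ 4.
Only singular point on the grid: (1, -3).
Classify: substitute x = 1 + u, y = -3 + v and expand: f = -3*u**3 - 2*u**2*v - u*v**2 + v**2.
No constant or linear terms (consistent with a singular point). Quadratic part: v**2. Cubic part: -3*u**3 - 2*u**2*v - u*v**2.
The quadratic part v**2 is a perfect square, so there is a single (double) tangent line v = 0, i.e. y = -3. Restricting the cubic part to that line (v = 0) leaves -3*u**3 ≠ 0, so f is not divisible by v and the branch is v² ≈ 3*u**3 to lowest order — this is a cusp.
Classification: cusp.


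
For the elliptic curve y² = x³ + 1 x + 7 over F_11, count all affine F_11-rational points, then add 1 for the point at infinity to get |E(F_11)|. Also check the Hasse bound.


Affine points = {(1, 3), (1, 8), (3, 2), (3, 9), (4, 3), (4, 8), (5, 4), (5, 7), (6, 3), (6, 8), (7, 4), (7, 7), (10, 4), (10, 7)}; affine count = 14; |E(F_11)| = 15.

Discriminant check: Δ ∝ 4a³ + 27b² = 4·1³ + 27·7² = 4·1 + 27·49 ≡ 7 (mod 11). Nonzero ⇒ E is nonsingular.
For each x ∈ F_11, compute rhs = x³ + 1·x + 7 mod 11, then count y ∈ F_11 with y² ≡ rhs.
  x = 0: rhs = 7, matching y values: none (0 points).
  x = 1: rhs = 9, matching y values: 3, 8 (2 points).
  x = 2: rhs = 6, matching y values: none (0 points).
  x = 3: rhs = 4, matching y values: 2, 9 (2 points).
  x = 4: rhs = 9, matching y values: 3, 8 (2 points).
  x = 5: rhs = 5, matching y values: 4, 7 (2 points).
  x = 6: rhs = 9, matching y values: 3, 8 (2 points).
  x = 7: rhs = 5, matching y values: 4, 7 (2 points).
  x = 8: rhs = 10, matching y values: none (0 points).
  x = 9: rhs = 8, matching y values: none (0 points).
  x = 10: rhs = 5, matching y values: 4, 7 (2 points).
Total affine count: 14.
Full point count |E(F_11)| = 14 + 1 = 15.
Hasse bound: |15 − (11+1)| = |3| = 3 ≤ 2√11 ≈ 6.6332 ✓.


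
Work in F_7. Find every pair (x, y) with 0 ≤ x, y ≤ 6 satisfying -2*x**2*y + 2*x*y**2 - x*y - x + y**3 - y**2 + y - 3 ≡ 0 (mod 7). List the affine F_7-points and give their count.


Affine F_7-points: {(0, 4), (4, 0), (6, 4)}; count = 3.

For each of the 49 pairs (x, y) ∈ F_7², evaluate f(x, y) mod 7. Record the zeros.
  x = 0: [0↦4, 1↦5, 2↦3, 3↦4, 4↦0, 5↦4, 6↦1]  zeros at y ∈ {4}
  x = 1: [0↦3, 1↦3, 2↦4, 3↦5, 4↦5, 5↦3, 6↦5]  zeros at y ∈ ∅
  x = 2: [0↦2, 1↦4, 2↦4, 3↦1, 4↦1, 5↦3, 6↦6]  zeros at y ∈ ∅
  x = 3: [0↦1, 1↦1, 2↦3, 3↦6, 4↦2, 5↦4, 6↦4]  zeros at y ∈ ∅
  x = 4: [0↦0, 1↦1, 2↦1, 3↦6, 4↦1, 5↦6, 6↦6]  zeros at y ∈ {0}
  x = 5: [0↦6, 1↦4, 2↦5, 3↦1, 4↦5, 5↦2, 6↦5]  zeros at y ∈ ∅
  x = 6: [0↦5, 1↦3, 2↦1, 3↦5, 4↦0, 5↦6, 6↦1]  zeros at y ∈ {4}
Collecting zeros: affine points = {(0, 4), (4, 0), (6, 4)}.
Total count |C(F_7)_aff| = 3.


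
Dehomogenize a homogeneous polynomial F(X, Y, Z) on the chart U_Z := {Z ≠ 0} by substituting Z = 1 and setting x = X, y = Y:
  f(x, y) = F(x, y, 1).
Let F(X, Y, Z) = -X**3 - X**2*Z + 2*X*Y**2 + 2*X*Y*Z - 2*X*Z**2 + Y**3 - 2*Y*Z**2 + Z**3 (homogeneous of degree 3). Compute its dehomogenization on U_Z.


f(x, y) = -x**3 - x**2 + 2*x*y**2 + 2*x*y - 2*x + y**3 - 2*y + 1

On U_Z we set Z = 1. Each monomial c·X^i·Y^j·Z^k in F becomes c·x^i·y^j·1^k = c·x^i·y^j.
Substituting Z = 1: F(X, Y, 1) = -x**3 - x**2 + 2*x*y**2 + 2*x*y - 2*x + y**3 - 2*y + 1.
Note: deg(f) ≤ deg(F) = 3; strict inequality happens when F is divisible by Z (lost terms).


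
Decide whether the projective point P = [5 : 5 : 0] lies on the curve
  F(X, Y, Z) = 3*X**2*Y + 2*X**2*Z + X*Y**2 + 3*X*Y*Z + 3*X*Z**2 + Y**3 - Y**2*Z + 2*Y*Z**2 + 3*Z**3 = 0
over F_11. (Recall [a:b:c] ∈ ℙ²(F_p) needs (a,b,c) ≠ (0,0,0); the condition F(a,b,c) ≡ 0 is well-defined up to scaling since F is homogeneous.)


F(5,5,0) ≡ 9 (mod 11); P is NOT on the curve.

Evaluate F(5, 5, 0) term-by-term (mod 11).
  3*X**2*Y ↦ 3·25·5·1 = 375
  2*X**2*Z ↦ 2·25·1·0 = 0
  X*Y**2 ↦ 1·5·25·1 = 125
  3*X*Y*Z ↦ 3·5·5·0 = 0
  3*X*Z**2 ↦ 3·5·1·0 = 0
  Y**3 ↦ 1·1·125·1 = 125
  -Y**2*Z ↦ -1·1·25·0 = 0
  2*Y*Z**2 ↦ 2·1·5·0 = 0
  3*Z**3 ↦ 3·1·1·0 = 0
Sum: F(5, 5, 0) = (375) + (0) + (125) + (0) + (0) + (125) + (0) + (0) + (0) = 625.
Reducing mod 11: 625 ≡ 9 (mod 11).
Since F(a, b, c) ≡ 9 ≠ 0 (mod 11), P does NOT lie on the curve.


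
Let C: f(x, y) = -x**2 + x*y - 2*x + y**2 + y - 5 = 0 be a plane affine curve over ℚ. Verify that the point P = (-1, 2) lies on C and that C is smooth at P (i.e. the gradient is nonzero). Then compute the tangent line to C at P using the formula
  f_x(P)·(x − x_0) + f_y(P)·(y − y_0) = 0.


Tangent line at P: 2*x + 4*y - 6 = 0.

Step 1: f(-1, 2) = 0, so P lies on C.
Step 2: partial derivatives
  f_x(x, y) = -2*x + y - 2, f_y(x, y) = x + 2*y + 1.
  f_x(P) = 2, f_y(P) = 4 (gradient nonzero, so P is smooth).
Step 3: tangent line at P: 2·(x − -1) + 4·(y − 2) = 0.
Expanding: 2*x + 4*y - 6 = 0.


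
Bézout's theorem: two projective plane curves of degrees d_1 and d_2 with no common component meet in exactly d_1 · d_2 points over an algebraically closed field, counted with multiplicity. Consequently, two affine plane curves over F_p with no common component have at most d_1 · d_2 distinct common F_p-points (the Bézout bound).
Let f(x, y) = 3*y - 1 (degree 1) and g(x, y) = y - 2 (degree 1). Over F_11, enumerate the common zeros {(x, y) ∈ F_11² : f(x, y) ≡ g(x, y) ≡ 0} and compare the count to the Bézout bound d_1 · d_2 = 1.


Common zeros: ∅; count = 0; Bézout bound = 1.

deg(f) = 1, deg(g) = 1, so Bézout bound = 1.
Scan x ∈ F_11. For each x, list the y ∈ F_11 with f(x, y) ≡ 0 and those with g(x, y) ≡ 0 (mod 11); the common zeros in that column are the intersection.
  x = 0: f ≡ 0 at y ∈ {4}; g ≡ 0 at y ∈ {2}; common: ∅.
  x = 1: f ≡ 0 at y ∈ {4}; g ≡ 0 at y ∈ {2}; common: ∅.
  x = 2: f ≡ 0 at y ∈ {4}; g ≡ 0 at y ∈ {2}; common: ∅.
  x = 3: f ≡ 0 at y ∈ {4}; g ≡ 0 at y ∈ {2}; common: ∅.
  x = 4: f ≡ 0 at y ∈ {4}; g ≡ 0 at y ∈ {2}; common: ∅.
  x = 5: f ≡ 0 at y ∈ {4}; g ≡ 0 at y ∈ {2}; common: ∅.
  x = 6: f ≡ 0 at y ∈ {4}; g ≡ 0 at y ∈ {2}; common: ∅.
  x = 7: f ≡ 0 at y ∈ {4}; g ≡ 0 at y ∈ {2}; common: ∅.
  x = 8: f ≡ 0 at y ∈ {4}; g ≡ 0 at y ∈ {2}; common: ∅.
  x = 9: f ≡ 0 at y ∈ {4}; g ≡ 0 at y ∈ {2}; common: ∅.
  x = 10: f ≡ 0 at y ∈ {4}; g ≡ 0 at y ∈ {2}; common: ∅.
Collecting: common zeros = ∅, so the count is 0.
Comparison with the Bézout bound: 0 ≤ 1 = deg(f)·deg(g), as expected for curves with no common component (the affine F_11-count falls short of the bound because intersections may lie at infinity, over extension fields, or carry multiplicity).


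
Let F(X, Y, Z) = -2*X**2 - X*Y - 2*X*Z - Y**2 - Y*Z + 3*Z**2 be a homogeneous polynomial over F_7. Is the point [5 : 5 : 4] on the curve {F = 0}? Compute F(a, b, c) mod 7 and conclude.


F(5,5,4) ≡ 0 (mod 7); P is on the curve.

Evaluate F(5, 5, 4) term-by-term (mod 7).
  -2*X**2 ↦ -2·25·1·1 = -50
  -X*Y ↦ -1·5·5·1 = -25
  -2*X*Z ↦ -2·5·1·4 = -40
  -Y**2 ↦ -1·1·25·1 = -25
  -Y*Z ↦ -1·1·5·4 = -20
  3*Z**2 ↦ 3·1·1·16 = 48
Sum: F(5, 5, 4) = (-50) + (-25) + (-40) + (-25) + (-20) + (48) = -112.
Reducing mod 7: -112 ≡ 0 (mod 7).
Since F(a, b, c) ≡ 0 (mod 7), P lies on the curve.


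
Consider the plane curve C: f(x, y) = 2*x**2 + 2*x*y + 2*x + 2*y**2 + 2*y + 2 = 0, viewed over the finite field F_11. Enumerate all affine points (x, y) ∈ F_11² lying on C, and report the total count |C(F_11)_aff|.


Affine F_11-points: {(1, 2), (1, 7), (2, 1), (2, 7), (5, 8), (6, 6), (6, 9), (7, 1), (7, 2), (8, 5), (8, 8), (9, 6)}; count = 12.

For each of the 121 pairs (x, y) ∈ F_11², evaluate f(x, y) mod 11. Record the zeros.
  x = 0: [0↦2, 1↦6, 2↦3, 3↦4, 4↦9, 5↦7, 6↦9, 7↦4, 8↦3, 9↦6, 10↦2]  zeros at y ∈ ∅
  x = 1: [0↦6, 1↦1, 2↦0, 3↦3, 4↦10, 5↦10, 6↦3, 7↦0, 8↦1, 9↦6, 10↦4]  zeros at y ∈ {2, 7}
  x = 2: [0↦3, 1↦0, 2↦1, 3↦6, 4↦4, 5↦6, 6↦1, 7↦0, 8↦3, 9↦10, 10↦10]  zeros at y ∈ {1, 7}
  x = 3: [0↦4, 1↦3, 2↦6, 3↦2, 4↦2, 5↦6, 6↦3, 7↦4, 8↦9, 9↦7, 10↦9]  zeros at y ∈ ∅
  x = 4: [0↦9, 1↦10, 2↦4, 3↦2, 4↦4, 5↦10, 6↦9, 7↦1, 8↦8, 9↦8, 10↦1]  zeros at y ∈ ∅
  x = 5: [0↦7, 1↦10, 2↦6, 3↦6, 4↦10, 5↦7, 6↦8, 7↦2, 8↦0, 9↦2, 10↦8]  zeros at y ∈ {8}
  x = 6: [0↦9, 1↦3, 2↦1, 3↦3, 4↦9, 5↦8, 6↦0, 7↦7, 8↦7, 9↦0, 10↦8]  zeros at y ∈ {6, 9}
  x = 7: [0↦4, 1↦0, 2↦0, 3↦4, 4↦1, 5↦2, 6↦7, 7↦5, 8↦7, 9↦2, 10↦1]  zeros at y ∈ {1, 2}
  x = 8: [0↦3, 1↦1, 2↦3, 3↦9, 4↦8, 5↦0, 6↦7, 7↦7, 8↦0, 9↦8, 10↦9]  zeros at y ∈ {5, 8}
  x = 9: [0↦6, 1↦6, 2↦10, 3↦7, 4↦8, 5↦2, 6↦0, 7↦2, 8↦8, 9↦7, 10↦10]  zeros at y ∈ {6}
  x = 10: [0↦2, 1↦4, 2↦10, 3↦9, 4↦1, 5↦8, 6↦8, 7↦1, 8↦9, 9↦10, 10↦4]  zeros at y ∈ ∅
Collecting zeros: affine points = {(1, 2), (1, 7), (2, 1), (2, 7), (5, 8), (6, 6), (6, 9), (7, 1), (7, 2), (8, 5), (8, 8), (9, 6)}.
Total count |C(F_11)_aff| = 12.


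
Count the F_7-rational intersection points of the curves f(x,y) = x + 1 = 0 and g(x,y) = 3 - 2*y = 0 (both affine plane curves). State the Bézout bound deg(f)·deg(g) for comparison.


Common zeros: {(6, 5)}; count = 1; Bézout bound = 1.

deg(f) = 1, deg(g) = 1, so Bézout bound = 1.
Scan x ∈ F_7. For each x, list the y ∈ F_7 with f(x, y) ≡ 0 and those with g(x, y) ≡ 0 (mod 7); the common zeros in that column are the intersection.
  x = 0: f ≡ 0 at y ∈ ∅; g ≡ 0 at y ∈ {5}; common: ∅.
  x = 1: f ≡ 0 at y ∈ ∅; g ≡ 0 at y ∈ {5}; common: ∅.
  x = 2: f ≡ 0 at y ∈ ∅; g ≡ 0 at y ∈ {5}; common: ∅.
  x = 3: f ≡ 0 at y ∈ ∅; g ≡ 0 at y ∈ {5}; common: ∅.
  x = 4: f ≡ 0 at y ∈ ∅; g ≡ 0 at y ∈ {5}; common: ∅.
  x = 5: f ≡ 0 at y ∈ ∅; g ≡ 0 at y ∈ {5}; common: ∅.
  x = 6: f ≡ 0 at y ∈ {0, 1, 2, 3, 4, 5, 6}; g ≡ 0 at y ∈ {5}; common: {5}.
Collecting: common zeros = {(6, 5)}, so the count is 1.
Comparison with the Bézout bound: 1 ≤ 1 = deg(f)·deg(g), as expected for curves with no common component (the bound is attained).


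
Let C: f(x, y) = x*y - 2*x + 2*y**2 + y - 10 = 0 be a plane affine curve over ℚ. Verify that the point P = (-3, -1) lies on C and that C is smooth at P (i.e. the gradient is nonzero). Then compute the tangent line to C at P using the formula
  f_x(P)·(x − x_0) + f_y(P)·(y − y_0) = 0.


Tangent line at P: -3*x - 6*y - 15 = 0.

Step 1: f(-3, -1) = 0, so P lies on C.
Step 2: partial derivatives
  f_x(x, y) = y - 2, f_y(x, y) = x + 4*y + 1.
  f_x(P) = -3, f_y(P) = -6 (gradient nonzero, so P is smooth).
Step 3: tangent line at P: -3·(x − -3) + -6·(y − -1) = 0.
Expanding: -3*x - 6*y - 15 = 0.


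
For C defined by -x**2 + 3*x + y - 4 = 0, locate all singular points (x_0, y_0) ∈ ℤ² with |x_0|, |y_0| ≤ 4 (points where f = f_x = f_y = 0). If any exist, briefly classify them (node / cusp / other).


No singular points in the scanned grid; C is smooth there.

Compute partial derivatives:
  f_x = 3 - 2*x.
  f_y = 1.
f_y = 1 is a nonzero constant, so f_y never vanishes: no point (x, y) can satisfy f = f_x = f_y = 0. In particular no (x, y) ∈ {−4, ..., 4}² is singular; the curve is smooth.


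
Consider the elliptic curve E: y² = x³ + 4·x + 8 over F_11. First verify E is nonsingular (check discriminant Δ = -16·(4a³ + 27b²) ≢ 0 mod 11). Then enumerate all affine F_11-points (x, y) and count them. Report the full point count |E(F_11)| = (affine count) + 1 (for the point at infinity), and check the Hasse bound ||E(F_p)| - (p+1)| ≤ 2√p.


Affine points = {(3, 5), (3, 6), (4, 0), (7, 4), (7, 7), (9, 5), (9, 6), (10, 5), (10, 6)}; affine count = 9; |E(F_11)| = 10.

Discriminant check: Δ ∝ 4a³ + 27b² = 4·4³ + 27·8² = 4·64 + 27·64 ≡ 4 (mod 11). Nonzero ⇒ E is nonsingular.
For each x ∈ F_11, compute rhs = x³ + 4·x + 8 mod 11, then count y ∈ F_11 with y² ≡ rhs.
  x = 0: rhs = 8, matching y values: none (0 points).
  x = 1: rhs = 2, matching y values: none (0 points).
  x = 2: rhs = 2, matching y values: none (0 points).
  x = 3: rhs = 3, matching y values: 5, 6 (2 points).
  x = 4: rhs = 0, matching y values: 0 (1 points).
  x = 5: rhs = 10, matching y values: none (0 points).
  x = 6: rhs = 6, matching y values: none (0 points).
  x = 7: rhs = 5, matching y values: 4, 7 (2 points).
  x = 8: rhs = 2, matching y values: none (0 points).
  x = 9: rhs = 3, matching y values: 5, 6 (2 points).
  x = 10: rhs = 3, matching y values: 5, 6 (2 points).
Total affine count: 9.
Full point count |E(F_11)| = 9 + 1 = 10.
Hasse bound: |10 − (11+1)| = |-2| = 2 ≤ 2√11 ≈ 6.6332 ✓.


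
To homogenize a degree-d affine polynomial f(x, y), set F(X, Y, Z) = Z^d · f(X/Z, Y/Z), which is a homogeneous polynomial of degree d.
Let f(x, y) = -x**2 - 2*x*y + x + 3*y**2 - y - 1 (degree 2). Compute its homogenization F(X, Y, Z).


F(X, Y, Z) = -X**2 - 2*X*Y + X*Z + 3*Y**2 - Y*Z - Z**2

deg(f) = 2.
Substitute x = X/Z, y = Y/Z into f, then multiply by Z^2.
  monomial -1·x^2·y^0 ↦ -1·X^2·Y^0·Z^0.
  monomial -2·x^1·y^1 ↦ -2·X^1·Y^1·Z^0.
  monomial 1·x^1·y^0 ↦ 1·X^1·Y^0·Z^1.
  monomial 3·x^0·y^2 ↦ 3·X^0·Y^2·Z^0.
  monomial -1·x^0·y^1 ↦ -1·X^0·Y^1·Z^1.
  monomial -1·x^0·y^0 ↦ -1·X^0·Y^0·Z^2.
Collecting: F(X, Y, Z) = -X**2 - 2*X*Y + X*Z + 3*Y**2 - Y*Z - Z**2.


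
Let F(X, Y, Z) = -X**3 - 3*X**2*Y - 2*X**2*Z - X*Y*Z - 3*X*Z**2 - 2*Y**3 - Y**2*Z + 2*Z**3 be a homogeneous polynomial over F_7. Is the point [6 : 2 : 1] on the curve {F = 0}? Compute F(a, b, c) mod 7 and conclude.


F(6,2,1) ≡ 1 (mod 7); P is NOT on the curve.

Evaluate F(6, 2, 1) term-by-term (mod 7).
  -X**3 ↦ -1·216·1·1 = -216
  -3*X**2*Y ↦ -3·36·2·1 = -216
  -2*X**2*Z ↦ -2·36·1·1 = -72
  -X*Y*Z ↦ -1·6·2·1 = -12
  -3*X*Z**2 ↦ -3·6·1·1 = -18
  -2*Y**3 ↦ -2·1·8·1 = -16
  -Y**2*Z ↦ -1·1·4·1 = -4
  2*Z**3 ↦ 2·1·1·1 = 2
Sum: F(6, 2, 1) = (-216) + (-216) + (-72) + (-12) + (-18) + (-16) + (-4) + (2) = -552.
Reducing mod 7: -552 ≡ 1 (mod 7).
Since F(a, b, c) ≡ 1 ≠ 0 (mod 7), P does NOT lie on the curve.


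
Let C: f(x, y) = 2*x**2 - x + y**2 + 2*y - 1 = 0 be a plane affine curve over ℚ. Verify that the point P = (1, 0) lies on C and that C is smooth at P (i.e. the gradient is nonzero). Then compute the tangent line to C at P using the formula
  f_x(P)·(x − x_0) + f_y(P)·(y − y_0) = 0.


Tangent line at P: 3*x + 2*y - 3 = 0.

Step 1: f(1, 0) = 0, so P lies on C.
Step 2: partial derivatives
  f_x(x, y) = 4*x - 1, f_y(x, y) = 2*y + 2.
  f_x(P) = 3, f_y(P) = 2 (gradient nonzero, so P is smooth).
Step 3: tangent line at P: 3·(x − 1) + 2·(y − 0) = 0.
Expanding: 3*x + 2*y - 3 = 0.


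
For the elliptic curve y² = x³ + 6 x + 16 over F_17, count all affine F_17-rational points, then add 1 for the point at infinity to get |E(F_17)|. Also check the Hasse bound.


Affine points = {(0, 4), (0, 13), (2, 6), (2, 11), (4, 6), (4, 11), (5, 1), (5, 16), (6, 8), (6, 9), (8, 7), (8, 10), (9, 0), (11, 6), (11, 11), (13, 8), (13, 9), (15, 8), (15, 9), (16, 3), (16, 14)}; affine count = 21; |E(F_17)| = 22.

Discriminant check: Δ ∝ 4a³ + 27b² = 4·6³ + 27·16² = 4·216 + 27·256 ≡ 7 (mod 17). Nonzero ⇒ E is nonsingular.
For each x ∈ F_17, compute rhs = x³ + 6·x + 16 mod 17, then count y ∈ F_17 with y² ≡ rhs.
  x = 0: rhs = 16, matching y values: 4, 13 (2 points).
  x = 1: rhs = 6, matching y values: none (0 points).
  x = 2: rhs = 2, matching y values: 6, 11 (2 points).
  x = 3: rhs = 10, matching y values: none (0 points).
  x = 4: rhs = 2, matching y values: 6, 11 (2 points).
  x = 5: rhs = 1, matching y values: 1, 16 (2 points).
  x = 6: rhs = 13, matching y values: 8, 9 (2 points).
  x = 7: rhs = 10, matching y values: none (0 points).
  x = 8: rhs = 15, matching y values: 7, 10 (2 points).
  x = 9: rhs = 0, matching y values: 0 (1 points).
  x = 10: rhs = 5, matching y values: none (0 points).
  x = 11: rhs = 2, matching y values: 6, 11 (2 points).
  x = 12: rhs = 14, matching y values: none (0 points).
  x = 13: rhs = 13, matching y values: 8, 9 (2 points).
  x = 14: rhs = 5, matching y values: none (0 points).
  x = 15: rhs = 13, matching y values: 8, 9 (2 points).
  x = 16: rhs = 9, matching y values: 3, 14 (2 points).
Total affine count: 21.
Full point count |E(F_17)| = 21 + 1 = 22.
Hasse bound: |22 − (17+1)| = |4| = 4 ≤ 2√17 ≈ 8.2462 ✓.
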